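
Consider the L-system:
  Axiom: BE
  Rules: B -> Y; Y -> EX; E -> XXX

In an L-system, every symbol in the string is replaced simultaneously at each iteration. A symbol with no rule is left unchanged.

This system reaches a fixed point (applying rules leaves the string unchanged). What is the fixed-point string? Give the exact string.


Step 0: BE
Step 1: YXXX
Step 2: EXXXX
Step 3: XXXXXXX
Step 4: XXXXXXX  (unchanged — fixed point at step 3)

Answer: XXXXXXX


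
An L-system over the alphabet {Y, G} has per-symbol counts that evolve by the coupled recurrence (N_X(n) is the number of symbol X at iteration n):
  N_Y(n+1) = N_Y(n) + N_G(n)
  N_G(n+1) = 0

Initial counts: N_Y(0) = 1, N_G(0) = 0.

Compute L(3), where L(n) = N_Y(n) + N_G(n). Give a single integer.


Answer: 1

Derivation:
Step 0: N_Y=1, N_G=0, L=1
Step 1: N_Y=1, N_G=0, L=1
Step 2: N_Y=1, N_G=0, L=1
Step 3: N_Y=1, N_G=0, L=1


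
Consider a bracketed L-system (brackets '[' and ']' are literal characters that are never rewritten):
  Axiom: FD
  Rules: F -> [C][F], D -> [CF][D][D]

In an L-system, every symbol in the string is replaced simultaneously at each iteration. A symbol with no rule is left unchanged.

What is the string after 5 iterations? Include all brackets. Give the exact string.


Step 0: FD
Step 1: [C][F][CF][D][D]
Step 2: [C][[C][F]][C[C][F]][[CF][D][D]][[CF][D][D]]
Step 3: [C][[C][[C][F]]][C[C][[C][F]]][[C[C][F]][[CF][D][D]][[CF][D][D]]][[C[C][F]][[CF][D][D]][[CF][D][D]]]
Step 4: [C][[C][[C][[C][F]]]][C[C][[C][[C][F]]]][[C[C][[C][F]]][[C[C][F]][[CF][D][D]][[CF][D][D]]][[C[C][F]][[CF][D][D]][[CF][D][D]]]][[C[C][[C][F]]][[C[C][F]][[CF][D][D]][[CF][D][D]]][[C[C][F]][[CF][D][D]][[CF][D][D]]]]
Step 5: [C][[C][[C][[C][[C][F]]]]][C[C][[C][[C][[C][F]]]]][[C[C][[C][[C][F]]]][[C[C][[C][F]]][[C[C][F]][[CF][D][D]][[CF][D][D]]][[C[C][F]][[CF][D][D]][[CF][D][D]]]][[C[C][[C][F]]][[C[C][F]][[CF][D][D]][[CF][D][D]]][[C[C][F]][[CF][D][D]][[CF][D][D]]]]][[C[C][[C][[C][F]]]][[C[C][[C][F]]][[C[C][F]][[CF][D][D]][[CF][D][D]]][[C[C][F]][[CF][D][D]][[CF][D][D]]]][[C[C][[C][F]]][[C[C][F]][[CF][D][D]][[CF][D][D]]][[C[C][F]][[CF][D][D]][[CF][D][D]]]]]

Answer: [C][[C][[C][[C][[C][F]]]]][C[C][[C][[C][[C][F]]]]][[C[C][[C][[C][F]]]][[C[C][[C][F]]][[C[C][F]][[CF][D][D]][[CF][D][D]]][[C[C][F]][[CF][D][D]][[CF][D][D]]]][[C[C][[C][F]]][[C[C][F]][[CF][D][D]][[CF][D][D]]][[C[C][F]][[CF][D][D]][[CF][D][D]]]]][[C[C][[C][[C][F]]]][[C[C][[C][F]]][[C[C][F]][[CF][D][D]][[CF][D][D]]][[C[C][F]][[CF][D][D]][[CF][D][D]]]][[C[C][[C][F]]][[C[C][F]][[CF][D][D]][[CF][D][D]]][[C[C][F]][[CF][D][D]][[CF][D][D]]]]]


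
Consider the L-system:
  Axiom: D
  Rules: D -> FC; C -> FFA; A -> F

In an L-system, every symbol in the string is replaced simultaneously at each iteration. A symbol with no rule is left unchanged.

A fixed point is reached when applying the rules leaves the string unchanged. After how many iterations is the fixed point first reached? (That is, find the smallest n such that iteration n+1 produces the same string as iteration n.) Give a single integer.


Answer: 3

Derivation:
Step 0: D
Step 1: FC
Step 2: FFFA
Step 3: FFFF
Step 4: FFFF  (unchanged — fixed point at step 3)


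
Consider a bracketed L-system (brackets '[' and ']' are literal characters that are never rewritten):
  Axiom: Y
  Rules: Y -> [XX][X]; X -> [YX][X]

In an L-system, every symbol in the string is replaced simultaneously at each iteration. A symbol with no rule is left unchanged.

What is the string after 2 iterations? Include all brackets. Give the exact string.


Step 0: Y
Step 1: [XX][X]
Step 2: [[YX][X][YX][X]][[YX][X]]

Answer: [[YX][X][YX][X]][[YX][X]]


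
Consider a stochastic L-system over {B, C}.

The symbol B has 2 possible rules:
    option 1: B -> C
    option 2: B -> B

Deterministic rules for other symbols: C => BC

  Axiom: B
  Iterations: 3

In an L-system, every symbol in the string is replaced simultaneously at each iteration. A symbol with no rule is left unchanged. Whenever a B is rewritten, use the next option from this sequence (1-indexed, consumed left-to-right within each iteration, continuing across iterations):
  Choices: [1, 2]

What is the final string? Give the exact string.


Answer: BBC

Derivation:
Step 0: B
Step 1: C  (used choices [1])
Step 2: BC  (used choices [])
Step 3: BBC  (used choices [2])


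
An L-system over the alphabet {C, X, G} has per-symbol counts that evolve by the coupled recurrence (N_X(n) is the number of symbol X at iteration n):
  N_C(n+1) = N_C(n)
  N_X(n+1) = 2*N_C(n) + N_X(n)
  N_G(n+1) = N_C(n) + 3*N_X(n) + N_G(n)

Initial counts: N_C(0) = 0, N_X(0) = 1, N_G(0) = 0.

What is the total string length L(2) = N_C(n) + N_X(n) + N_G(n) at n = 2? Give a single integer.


Answer: 7

Derivation:
Step 0: N_C=0, N_X=1, N_G=0, L=1
Step 1: N_C=0, N_X=1, N_G=3, L=4
Step 2: N_C=0, N_X=1, N_G=6, L=7


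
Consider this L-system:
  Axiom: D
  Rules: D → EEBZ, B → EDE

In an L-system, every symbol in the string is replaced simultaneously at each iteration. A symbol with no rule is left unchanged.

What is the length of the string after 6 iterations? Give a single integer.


Step 0: length = 1
Step 1: length = 4
Step 2: length = 6
Step 3: length = 9
Step 4: length = 11
Step 5: length = 14
Step 6: length = 16

Answer: 16


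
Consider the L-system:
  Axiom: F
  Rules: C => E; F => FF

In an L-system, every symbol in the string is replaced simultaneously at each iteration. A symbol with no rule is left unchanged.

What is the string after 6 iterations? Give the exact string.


Step 0: F
Step 1: FF
Step 2: FFFF
Step 3: FFFFFFFF
Step 4: FFFFFFFFFFFFFFFF
Step 5: FFFFFFFFFFFFFFFFFFFFFFFFFFFFFFFF
Step 6: FFFFFFFFFFFFFFFFFFFFFFFFFFFFFFFFFFFFFFFFFFFFFFFFFFFFFFFFFFFFFFFF

Answer: FFFFFFFFFFFFFFFFFFFFFFFFFFFFFFFFFFFFFFFFFFFFFFFFFFFFFFFFFFFFFFFF


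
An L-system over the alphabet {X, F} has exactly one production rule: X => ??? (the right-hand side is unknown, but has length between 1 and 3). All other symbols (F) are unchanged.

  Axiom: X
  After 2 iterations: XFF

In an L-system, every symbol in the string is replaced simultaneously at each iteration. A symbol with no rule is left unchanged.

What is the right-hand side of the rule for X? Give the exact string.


Answer: XF

Derivation:
Trying X => XF:
  Step 0: X
  Step 1: XF
  Step 2: XFF
Matches the given result.


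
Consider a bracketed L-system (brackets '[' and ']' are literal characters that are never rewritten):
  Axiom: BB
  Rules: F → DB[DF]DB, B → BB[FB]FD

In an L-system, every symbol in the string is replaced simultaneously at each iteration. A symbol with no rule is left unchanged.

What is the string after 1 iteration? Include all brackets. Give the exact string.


Step 0: BB
Step 1: BB[FB]FDBB[FB]FD

Answer: BB[FB]FDBB[FB]FD


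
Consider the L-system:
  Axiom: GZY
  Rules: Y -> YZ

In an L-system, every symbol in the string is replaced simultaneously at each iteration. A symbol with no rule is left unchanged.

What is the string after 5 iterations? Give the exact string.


Step 0: GZY
Step 1: GZYZ
Step 2: GZYZZ
Step 3: GZYZZZ
Step 4: GZYZZZZ
Step 5: GZYZZZZZ

Answer: GZYZZZZZ


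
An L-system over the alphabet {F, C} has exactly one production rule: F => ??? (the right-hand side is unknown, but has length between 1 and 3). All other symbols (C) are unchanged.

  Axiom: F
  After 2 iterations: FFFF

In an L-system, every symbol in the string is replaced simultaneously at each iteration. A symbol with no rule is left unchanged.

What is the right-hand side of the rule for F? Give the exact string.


Trying F => FF:
  Step 0: F
  Step 1: FF
  Step 2: FFFF
Matches the given result.

Answer: FF


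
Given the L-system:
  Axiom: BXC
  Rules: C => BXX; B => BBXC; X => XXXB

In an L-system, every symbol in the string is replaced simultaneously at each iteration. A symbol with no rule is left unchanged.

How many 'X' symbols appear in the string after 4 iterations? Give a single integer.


Step 0: BXC  (1 'X')
Step 1: BBXCXXXBBXX  (6 'X')
Step 2: BBXCBBXCXXXBBXXXXXBXXXBXXXBBBXCBBXCXXXBXXXB  (24 'X')
Step 3: BBXCBBXCXXXBBXXBBXCBBXCXXXBBXXXXXBXXXBXXXBBBXCBBXCXXXBXXXBXXXBXXXBXXXBBBXCXXXBXXXBXXXBBBXCXXXBXXXBXXXBBBXCBBXCBBXCXXXBBXXBBXCBBXCXXXBBXXXXXBXXXBXXXBBBXCXXXBXXXBXXXBBBXC  (95 'X')
Step 4: BBXCBBXCXXXBBXXBBXCBBXCXXXBBXXXXXBXXXBXXXBBBXCBBXCXXXBXXXBBBXCBBXCXXXBBXXBBXCBBXCXXXBBXXXXXBXXXBXXXBBBXCBBXCXXXBXXXBXXXBXXXBXXXBBBXCXXXBXXXBXXXBBBXCXXXBXXXBXXXBBBXCBBXCBBXCXXXBBXXBBXCBBXCXXXBBXXXXXBXXXBXXXBBBXCXXXBXXXBXXXBBBXCXXXBXXXBXXXBBBXCXXXBXXXBXXXBBBXCXXXBXXXBXXXBBBXCBBXCBBXCXXXBBXXXXXBXXXBXXXBBBXCXXXBXXXBXXXBBBXCXXXBXXXBXXXBBBXCBBXCBBXCXXXBBXXXXXBXXXBXXXBBBXCXXXBXXXBXXXBBBXCXXXBXXXBXXXBBBXCBBXCBBXCXXXBBXXBBXCBBXCXXXBBXXBBXCBBXCXXXBBXXXXXBXXXBXXXBBBXCBBXCXXXBXXXBBBXCBBXCXXXBBXXBBXCBBXCXXXBBXXXXXBXXXBXXXBBBXCBBXCXXXBXXXBXXXBXXXBXXXBBBXCXXXBXXXBXXXBBBXCXXXBXXXBXXXBBBXCBBXCBBXCXXXBBXXXXXBXXXBXXXBBBXCXXXBXXXBXXXBBBXCXXXBXXXBXXXBBBXCBBXCBBXCXXXBBXX  (373 'X')

Answer: 373


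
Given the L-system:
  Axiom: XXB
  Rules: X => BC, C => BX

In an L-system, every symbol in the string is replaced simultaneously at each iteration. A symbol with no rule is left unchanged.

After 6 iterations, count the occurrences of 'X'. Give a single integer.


Step 0: XXB  (2 'X')
Step 1: BCBCB  (0 'X')
Step 2: BBXBBXB  (2 'X')
Step 3: BBBCBBBCB  (0 'X')
Step 4: BBBBXBBBBXB  (2 'X')
Step 5: BBBBBCBBBBBCB  (0 'X')
Step 6: BBBBBBXBBBBBBXB  (2 'X')

Answer: 2


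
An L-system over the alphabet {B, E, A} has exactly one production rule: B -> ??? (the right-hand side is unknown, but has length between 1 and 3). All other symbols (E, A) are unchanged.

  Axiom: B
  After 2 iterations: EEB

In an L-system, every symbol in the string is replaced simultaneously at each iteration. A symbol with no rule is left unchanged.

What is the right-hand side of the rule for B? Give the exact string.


Answer: EB

Derivation:
Trying B -> EB:
  Step 0: B
  Step 1: EB
  Step 2: EEB
Matches the given result.


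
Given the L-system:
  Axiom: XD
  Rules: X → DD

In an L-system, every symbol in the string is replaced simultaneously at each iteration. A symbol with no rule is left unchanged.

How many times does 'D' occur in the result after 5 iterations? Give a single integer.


Step 0: XD  (1 'D')
Step 1: DDD  (3 'D')
Step 2: DDD  (3 'D')
Step 3: DDD  (3 'D')
Step 4: DDD  (3 'D')
Step 5: DDD  (3 'D')

Answer: 3


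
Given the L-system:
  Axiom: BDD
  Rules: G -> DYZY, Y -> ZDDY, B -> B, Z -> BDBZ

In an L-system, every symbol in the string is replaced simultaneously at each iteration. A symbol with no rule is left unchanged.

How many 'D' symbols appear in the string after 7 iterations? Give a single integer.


Step 0: BDD  (2 'D')
Step 1: BDD  (2 'D')
Step 2: BDD  (2 'D')
Step 3: BDD  (2 'D')
Step 4: BDD  (2 'D')
Step 5: BDD  (2 'D')
Step 6: BDD  (2 'D')
Step 7: BDD  (2 'D')

Answer: 2


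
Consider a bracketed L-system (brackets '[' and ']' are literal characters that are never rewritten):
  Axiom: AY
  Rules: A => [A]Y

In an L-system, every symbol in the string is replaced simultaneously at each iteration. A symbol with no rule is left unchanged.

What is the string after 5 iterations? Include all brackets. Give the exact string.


Step 0: AY
Step 1: [A]YY
Step 2: [[A]Y]YY
Step 3: [[[A]Y]Y]YY
Step 4: [[[[A]Y]Y]Y]YY
Step 5: [[[[[A]Y]Y]Y]Y]YY

Answer: [[[[[A]Y]Y]Y]Y]YY


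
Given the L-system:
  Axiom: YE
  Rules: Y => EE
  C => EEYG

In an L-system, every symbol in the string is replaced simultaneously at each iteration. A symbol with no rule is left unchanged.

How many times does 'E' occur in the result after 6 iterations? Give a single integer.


Step 0: YE  (1 'E')
Step 1: EEE  (3 'E')
Step 2: EEE  (3 'E')
Step 3: EEE  (3 'E')
Step 4: EEE  (3 'E')
Step 5: EEE  (3 'E')
Step 6: EEE  (3 'E')

Answer: 3


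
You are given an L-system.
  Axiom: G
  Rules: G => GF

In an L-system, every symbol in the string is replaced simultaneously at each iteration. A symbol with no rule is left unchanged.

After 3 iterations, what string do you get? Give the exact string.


Step 0: G
Step 1: GF
Step 2: GFF
Step 3: GFFF

Answer: GFFF


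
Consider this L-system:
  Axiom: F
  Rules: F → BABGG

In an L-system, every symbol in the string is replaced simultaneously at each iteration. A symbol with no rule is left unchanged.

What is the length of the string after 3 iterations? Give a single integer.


Answer: 5

Derivation:
Step 0: length = 1
Step 1: length = 5
Step 2: length = 5
Step 3: length = 5


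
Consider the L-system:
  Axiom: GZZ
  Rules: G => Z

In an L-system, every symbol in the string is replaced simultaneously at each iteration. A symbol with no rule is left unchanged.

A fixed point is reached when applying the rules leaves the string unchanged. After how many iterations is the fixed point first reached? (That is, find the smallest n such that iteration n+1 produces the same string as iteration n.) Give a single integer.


Step 0: GZZ
Step 1: ZZZ
Step 2: ZZZ  (unchanged — fixed point at step 1)

Answer: 1


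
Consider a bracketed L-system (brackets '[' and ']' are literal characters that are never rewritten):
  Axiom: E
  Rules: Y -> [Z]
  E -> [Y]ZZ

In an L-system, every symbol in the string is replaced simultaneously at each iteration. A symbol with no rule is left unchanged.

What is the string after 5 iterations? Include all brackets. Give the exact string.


Step 0: E
Step 1: [Y]ZZ
Step 2: [[Z]]ZZ
Step 3: [[Z]]ZZ
Step 4: [[Z]]ZZ
Step 5: [[Z]]ZZ

Answer: [[Z]]ZZ


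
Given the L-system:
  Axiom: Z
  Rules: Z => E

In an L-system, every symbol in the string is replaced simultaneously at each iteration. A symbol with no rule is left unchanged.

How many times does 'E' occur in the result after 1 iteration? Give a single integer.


Step 0: Z  (0 'E')
Step 1: E  (1 'E')

Answer: 1


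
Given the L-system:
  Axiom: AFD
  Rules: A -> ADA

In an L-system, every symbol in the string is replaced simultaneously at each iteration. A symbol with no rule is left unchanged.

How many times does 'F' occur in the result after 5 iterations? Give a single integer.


Answer: 1

Derivation:
Step 0: AFD  (1 'F')
Step 1: ADAFD  (1 'F')
Step 2: ADADADAFD  (1 'F')
Step 3: ADADADADADADADAFD  (1 'F')
Step 4: ADADADADADADADADADADADADADADADAFD  (1 'F')
Step 5: ADADADADADADADADADADADADADADADADADADADADADADADADADADADADADADADAFD  (1 'F')


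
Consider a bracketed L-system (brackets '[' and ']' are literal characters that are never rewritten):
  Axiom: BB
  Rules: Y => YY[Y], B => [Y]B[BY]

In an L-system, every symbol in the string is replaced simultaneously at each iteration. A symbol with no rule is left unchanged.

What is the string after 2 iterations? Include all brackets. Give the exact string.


Answer: [YY[Y]][Y]B[BY][[Y]B[BY]YY[Y]][YY[Y]][Y]B[BY][[Y]B[BY]YY[Y]]

Derivation:
Step 0: BB
Step 1: [Y]B[BY][Y]B[BY]
Step 2: [YY[Y]][Y]B[BY][[Y]B[BY]YY[Y]][YY[Y]][Y]B[BY][[Y]B[BY]YY[Y]]


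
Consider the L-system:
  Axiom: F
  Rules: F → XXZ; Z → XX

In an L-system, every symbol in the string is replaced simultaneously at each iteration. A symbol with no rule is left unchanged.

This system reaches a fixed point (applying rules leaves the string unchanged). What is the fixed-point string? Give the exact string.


Answer: XXXX

Derivation:
Step 0: F
Step 1: XXZ
Step 2: XXXX
Step 3: XXXX  (unchanged — fixed point at step 2)


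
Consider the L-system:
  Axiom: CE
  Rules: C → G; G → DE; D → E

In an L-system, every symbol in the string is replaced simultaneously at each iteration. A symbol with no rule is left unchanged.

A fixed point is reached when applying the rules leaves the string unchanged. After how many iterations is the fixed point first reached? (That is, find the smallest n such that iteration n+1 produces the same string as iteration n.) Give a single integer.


Step 0: CE
Step 1: GE
Step 2: DEE
Step 3: EEE
Step 4: EEE  (unchanged — fixed point at step 3)

Answer: 3


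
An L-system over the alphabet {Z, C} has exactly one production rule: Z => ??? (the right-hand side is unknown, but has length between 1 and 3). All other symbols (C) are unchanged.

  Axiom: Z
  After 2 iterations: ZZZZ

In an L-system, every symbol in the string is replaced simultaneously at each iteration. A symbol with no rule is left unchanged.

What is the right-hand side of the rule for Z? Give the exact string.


Answer: ZZ

Derivation:
Trying Z => ZZ:
  Step 0: Z
  Step 1: ZZ
  Step 2: ZZZZ
Matches the given result.


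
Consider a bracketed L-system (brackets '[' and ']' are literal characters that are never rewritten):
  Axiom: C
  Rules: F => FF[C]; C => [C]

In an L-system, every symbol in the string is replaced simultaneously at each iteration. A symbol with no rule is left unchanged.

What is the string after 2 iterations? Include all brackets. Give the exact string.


Answer: [[C]]

Derivation:
Step 0: C
Step 1: [C]
Step 2: [[C]]


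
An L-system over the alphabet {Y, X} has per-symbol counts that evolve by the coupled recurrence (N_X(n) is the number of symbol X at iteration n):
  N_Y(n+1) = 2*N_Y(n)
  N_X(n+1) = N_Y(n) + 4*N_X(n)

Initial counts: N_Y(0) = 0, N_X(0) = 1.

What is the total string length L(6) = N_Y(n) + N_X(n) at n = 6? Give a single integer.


Step 0: N_Y=0, N_X=1, L=1
Step 1: N_Y=0, N_X=4, L=4
Step 2: N_Y=0, N_X=16, L=16
Step 3: N_Y=0, N_X=64, L=64
Step 4: N_Y=0, N_X=256, L=256
Step 5: N_Y=0, N_X=1024, L=1024
Step 6: N_Y=0, N_X=4096, L=4096

Answer: 4096


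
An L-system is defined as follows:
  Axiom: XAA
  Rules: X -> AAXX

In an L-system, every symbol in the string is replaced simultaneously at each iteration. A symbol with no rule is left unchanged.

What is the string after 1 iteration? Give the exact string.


Answer: AAXXAA

Derivation:
Step 0: XAA
Step 1: AAXXAA


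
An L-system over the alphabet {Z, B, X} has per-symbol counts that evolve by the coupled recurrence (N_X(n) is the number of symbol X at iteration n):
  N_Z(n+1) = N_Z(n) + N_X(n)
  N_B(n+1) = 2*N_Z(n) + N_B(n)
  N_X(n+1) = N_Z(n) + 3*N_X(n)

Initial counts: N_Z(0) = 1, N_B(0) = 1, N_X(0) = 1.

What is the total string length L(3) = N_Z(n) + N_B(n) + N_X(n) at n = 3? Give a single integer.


Step 0: N_Z=1, N_B=1, N_X=1, L=3
Step 1: N_Z=2, N_B=3, N_X=4, L=9
Step 2: N_Z=6, N_B=7, N_X=14, L=27
Step 3: N_Z=20, N_B=19, N_X=48, L=87

Answer: 87


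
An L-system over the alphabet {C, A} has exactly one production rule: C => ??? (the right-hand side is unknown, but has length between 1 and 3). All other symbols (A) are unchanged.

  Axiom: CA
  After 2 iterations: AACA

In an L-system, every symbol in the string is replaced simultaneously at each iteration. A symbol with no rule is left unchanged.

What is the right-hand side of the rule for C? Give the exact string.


Trying C => AC:
  Step 0: CA
  Step 1: ACA
  Step 2: AACA
Matches the given result.

Answer: AC


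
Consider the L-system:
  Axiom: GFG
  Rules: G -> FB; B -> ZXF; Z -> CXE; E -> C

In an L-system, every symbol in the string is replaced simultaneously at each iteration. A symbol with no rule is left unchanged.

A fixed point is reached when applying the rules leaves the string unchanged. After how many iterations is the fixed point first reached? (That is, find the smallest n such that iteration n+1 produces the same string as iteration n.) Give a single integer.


Step 0: GFG
Step 1: FBFFB
Step 2: FZXFFFZXF
Step 3: FCXEXFFFCXEXF
Step 4: FCXCXFFFCXCXF
Step 5: FCXCXFFFCXCXF  (unchanged — fixed point at step 4)

Answer: 4


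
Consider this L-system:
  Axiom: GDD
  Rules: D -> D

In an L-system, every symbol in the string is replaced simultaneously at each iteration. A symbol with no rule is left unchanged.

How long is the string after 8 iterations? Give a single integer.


Answer: 3

Derivation:
Step 0: length = 3
Step 1: length = 3
Step 2: length = 3
Step 3: length = 3
Step 4: length = 3
Step 5: length = 3
Step 6: length = 3
Step 7: length = 3
Step 8: length = 3


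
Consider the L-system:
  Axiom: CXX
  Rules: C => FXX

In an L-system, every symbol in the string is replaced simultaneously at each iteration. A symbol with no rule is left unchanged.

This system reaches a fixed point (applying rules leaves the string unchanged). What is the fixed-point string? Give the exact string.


Answer: FXXXX

Derivation:
Step 0: CXX
Step 1: FXXXX
Step 2: FXXXX  (unchanged — fixed point at step 1)


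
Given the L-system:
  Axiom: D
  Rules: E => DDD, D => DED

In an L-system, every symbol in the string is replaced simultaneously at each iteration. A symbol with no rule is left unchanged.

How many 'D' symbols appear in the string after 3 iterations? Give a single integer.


Answer: 20

Derivation:
Step 0: D  (1 'D')
Step 1: DED  (2 'D')
Step 2: DEDDDDDED  (7 'D')
Step 3: DEDDDDDEDDEDDEDDEDDEDDDDDED  (20 'D')


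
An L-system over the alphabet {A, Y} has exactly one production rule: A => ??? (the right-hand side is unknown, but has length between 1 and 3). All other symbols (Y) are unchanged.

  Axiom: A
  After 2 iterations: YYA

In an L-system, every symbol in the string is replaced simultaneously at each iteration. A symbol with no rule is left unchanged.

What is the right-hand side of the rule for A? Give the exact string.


Trying A => YA:
  Step 0: A
  Step 1: YA
  Step 2: YYA
Matches the given result.

Answer: YA


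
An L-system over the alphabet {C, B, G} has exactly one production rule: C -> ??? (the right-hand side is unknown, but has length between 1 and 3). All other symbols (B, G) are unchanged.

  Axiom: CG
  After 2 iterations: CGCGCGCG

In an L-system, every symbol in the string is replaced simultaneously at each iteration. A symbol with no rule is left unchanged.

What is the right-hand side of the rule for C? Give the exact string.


Trying C -> CGC:
  Step 0: CG
  Step 1: CGCG
  Step 2: CGCGCGCG
Matches the given result.

Answer: CGC


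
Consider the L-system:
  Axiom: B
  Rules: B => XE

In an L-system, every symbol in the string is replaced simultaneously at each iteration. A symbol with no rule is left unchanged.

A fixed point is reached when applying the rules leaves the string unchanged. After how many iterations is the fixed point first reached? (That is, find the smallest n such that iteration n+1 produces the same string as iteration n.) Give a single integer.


Answer: 1

Derivation:
Step 0: B
Step 1: XE
Step 2: XE  (unchanged — fixed point at step 1)


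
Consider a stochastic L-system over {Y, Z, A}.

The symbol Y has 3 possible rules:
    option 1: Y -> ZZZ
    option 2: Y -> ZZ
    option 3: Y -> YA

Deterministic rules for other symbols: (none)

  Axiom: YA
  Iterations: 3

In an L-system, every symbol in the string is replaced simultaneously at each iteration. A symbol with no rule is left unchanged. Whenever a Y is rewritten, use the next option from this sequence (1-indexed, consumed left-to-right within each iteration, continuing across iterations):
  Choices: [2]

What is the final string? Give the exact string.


Answer: ZZA

Derivation:
Step 0: YA
Step 1: ZZA  (used choices [2])
Step 2: ZZA  (used choices [])
Step 3: ZZA  (used choices [])


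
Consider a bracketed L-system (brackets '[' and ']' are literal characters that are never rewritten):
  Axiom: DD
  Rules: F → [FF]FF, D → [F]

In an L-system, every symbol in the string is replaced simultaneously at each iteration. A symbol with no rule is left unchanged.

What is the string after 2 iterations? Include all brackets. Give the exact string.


Answer: [[FF]FF][[FF]FF]

Derivation:
Step 0: DD
Step 1: [F][F]
Step 2: [[FF]FF][[FF]FF]


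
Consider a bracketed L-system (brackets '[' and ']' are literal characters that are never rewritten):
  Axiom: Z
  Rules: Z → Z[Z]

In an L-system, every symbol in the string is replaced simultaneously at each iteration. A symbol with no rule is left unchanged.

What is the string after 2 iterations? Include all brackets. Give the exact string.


Answer: Z[Z][Z[Z]]

Derivation:
Step 0: Z
Step 1: Z[Z]
Step 2: Z[Z][Z[Z]]


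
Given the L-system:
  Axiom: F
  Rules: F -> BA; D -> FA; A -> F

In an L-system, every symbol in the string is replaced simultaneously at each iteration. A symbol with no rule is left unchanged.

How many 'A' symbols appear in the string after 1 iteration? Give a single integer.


Step 0: F  (0 'A')
Step 1: BA  (1 'A')

Answer: 1


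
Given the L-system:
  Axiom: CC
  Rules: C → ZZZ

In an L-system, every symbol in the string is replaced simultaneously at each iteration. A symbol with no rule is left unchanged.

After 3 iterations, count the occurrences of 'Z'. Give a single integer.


Answer: 6

Derivation:
Step 0: CC  (0 'Z')
Step 1: ZZZZZZ  (6 'Z')
Step 2: ZZZZZZ  (6 'Z')
Step 3: ZZZZZZ  (6 'Z')


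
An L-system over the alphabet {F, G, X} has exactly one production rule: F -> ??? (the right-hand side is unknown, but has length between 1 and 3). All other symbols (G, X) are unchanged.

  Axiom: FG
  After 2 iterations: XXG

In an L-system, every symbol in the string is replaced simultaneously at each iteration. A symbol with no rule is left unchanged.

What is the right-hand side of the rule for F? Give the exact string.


Answer: XX

Derivation:
Trying F -> XX:
  Step 0: FG
  Step 1: XXG
  Step 2: XXG
Matches the given result.


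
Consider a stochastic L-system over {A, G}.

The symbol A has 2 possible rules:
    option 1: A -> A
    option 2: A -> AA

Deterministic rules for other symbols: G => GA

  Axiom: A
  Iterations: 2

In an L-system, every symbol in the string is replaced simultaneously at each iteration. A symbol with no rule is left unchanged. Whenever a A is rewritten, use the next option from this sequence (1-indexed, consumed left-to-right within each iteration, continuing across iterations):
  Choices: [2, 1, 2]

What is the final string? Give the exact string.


Step 0: A
Step 1: AA  (used choices [2])
Step 2: AAA  (used choices [1, 2])

Answer: AAA


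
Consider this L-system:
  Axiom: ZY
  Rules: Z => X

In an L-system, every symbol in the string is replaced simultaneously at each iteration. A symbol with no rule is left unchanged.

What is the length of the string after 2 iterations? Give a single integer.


Answer: 2

Derivation:
Step 0: length = 2
Step 1: length = 2
Step 2: length = 2


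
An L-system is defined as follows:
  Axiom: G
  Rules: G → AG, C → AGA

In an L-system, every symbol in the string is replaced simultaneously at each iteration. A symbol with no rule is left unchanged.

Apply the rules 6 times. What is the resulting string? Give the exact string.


Answer: AAAAAAG

Derivation:
Step 0: G
Step 1: AG
Step 2: AAG
Step 3: AAAG
Step 4: AAAAG
Step 5: AAAAAG
Step 6: AAAAAAG


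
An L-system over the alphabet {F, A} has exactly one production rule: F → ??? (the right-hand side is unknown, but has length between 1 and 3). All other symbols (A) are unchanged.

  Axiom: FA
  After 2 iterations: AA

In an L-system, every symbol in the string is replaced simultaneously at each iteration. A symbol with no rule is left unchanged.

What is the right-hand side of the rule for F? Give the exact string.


Answer: A

Derivation:
Trying F → A:
  Step 0: FA
  Step 1: AA
  Step 2: AA
Matches the given result.


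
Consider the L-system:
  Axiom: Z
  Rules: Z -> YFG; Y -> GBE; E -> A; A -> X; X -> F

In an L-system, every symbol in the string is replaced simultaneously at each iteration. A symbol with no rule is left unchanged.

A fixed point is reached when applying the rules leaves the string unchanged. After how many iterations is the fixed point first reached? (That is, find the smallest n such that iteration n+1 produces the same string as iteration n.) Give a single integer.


Step 0: Z
Step 1: YFG
Step 2: GBEFG
Step 3: GBAFG
Step 4: GBXFG
Step 5: GBFFG
Step 6: GBFFG  (unchanged — fixed point at step 5)

Answer: 5


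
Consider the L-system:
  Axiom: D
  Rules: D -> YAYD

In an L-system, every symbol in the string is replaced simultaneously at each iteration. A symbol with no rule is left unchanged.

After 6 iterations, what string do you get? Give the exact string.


Answer: YAYYAYYAYYAYYAYYAYD

Derivation:
Step 0: D
Step 1: YAYD
Step 2: YAYYAYD
Step 3: YAYYAYYAYD
Step 4: YAYYAYYAYYAYD
Step 5: YAYYAYYAYYAYYAYD
Step 6: YAYYAYYAYYAYYAYYAYD


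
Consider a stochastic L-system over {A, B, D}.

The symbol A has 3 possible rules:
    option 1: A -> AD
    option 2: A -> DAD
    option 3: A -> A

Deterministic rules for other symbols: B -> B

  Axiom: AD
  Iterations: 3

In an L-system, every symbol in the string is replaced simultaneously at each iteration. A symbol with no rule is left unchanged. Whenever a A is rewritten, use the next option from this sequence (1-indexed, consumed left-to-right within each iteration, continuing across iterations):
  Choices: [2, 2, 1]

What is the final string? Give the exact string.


Answer: DDADDDD

Derivation:
Step 0: AD
Step 1: DADD  (used choices [2])
Step 2: DDADDD  (used choices [2])
Step 3: DDADDDD  (used choices [1])


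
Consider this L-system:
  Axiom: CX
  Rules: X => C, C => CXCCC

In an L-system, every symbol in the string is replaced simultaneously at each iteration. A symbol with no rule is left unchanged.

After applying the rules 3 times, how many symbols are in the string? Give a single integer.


Answer: 110

Derivation:
Step 0: length = 2
Step 1: length = 6
Step 2: length = 26
Step 3: length = 110


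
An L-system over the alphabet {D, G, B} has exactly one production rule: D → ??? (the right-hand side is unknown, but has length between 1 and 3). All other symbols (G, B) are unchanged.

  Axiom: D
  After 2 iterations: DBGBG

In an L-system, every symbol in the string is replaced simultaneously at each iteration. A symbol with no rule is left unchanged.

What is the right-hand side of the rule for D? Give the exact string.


Answer: DBG

Derivation:
Trying D → DBG:
  Step 0: D
  Step 1: DBG
  Step 2: DBGBG
Matches the given result.


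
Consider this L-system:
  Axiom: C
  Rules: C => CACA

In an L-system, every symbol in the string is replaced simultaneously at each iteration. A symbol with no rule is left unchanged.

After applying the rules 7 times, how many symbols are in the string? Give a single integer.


Answer: 382

Derivation:
Step 0: length = 1
Step 1: length = 4
Step 2: length = 10
Step 3: length = 22
Step 4: length = 46
Step 5: length = 94
Step 6: length = 190
Step 7: length = 382


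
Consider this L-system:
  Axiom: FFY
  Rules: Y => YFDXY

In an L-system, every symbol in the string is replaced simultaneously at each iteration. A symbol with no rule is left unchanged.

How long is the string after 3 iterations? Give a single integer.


Step 0: length = 3
Step 1: length = 7
Step 2: length = 15
Step 3: length = 31

Answer: 31


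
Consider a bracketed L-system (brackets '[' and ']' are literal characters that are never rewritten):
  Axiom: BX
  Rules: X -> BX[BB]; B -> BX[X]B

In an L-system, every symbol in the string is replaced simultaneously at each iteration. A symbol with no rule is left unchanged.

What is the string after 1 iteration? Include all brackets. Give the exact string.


Step 0: BX
Step 1: BX[X]BBX[BB]

Answer: BX[X]BBX[BB]


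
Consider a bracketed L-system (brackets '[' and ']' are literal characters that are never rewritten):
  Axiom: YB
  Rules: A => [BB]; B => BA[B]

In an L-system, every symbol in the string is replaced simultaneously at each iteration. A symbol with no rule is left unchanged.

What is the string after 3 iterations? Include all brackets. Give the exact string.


Answer: YBA[B][BB][BA[B]][BA[B]BA[B]][BA[B][BB][BA[B]]]

Derivation:
Step 0: YB
Step 1: YBA[B]
Step 2: YBA[B][BB][BA[B]]
Step 3: YBA[B][BB][BA[B]][BA[B]BA[B]][BA[B][BB][BA[B]]]


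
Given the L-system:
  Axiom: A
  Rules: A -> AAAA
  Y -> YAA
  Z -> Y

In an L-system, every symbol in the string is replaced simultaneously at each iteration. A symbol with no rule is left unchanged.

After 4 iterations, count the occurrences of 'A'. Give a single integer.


Answer: 256

Derivation:
Step 0: A  (1 'A')
Step 1: AAAA  (4 'A')
Step 2: AAAAAAAAAAAAAAAA  (16 'A')
Step 3: AAAAAAAAAAAAAAAAAAAAAAAAAAAAAAAAAAAAAAAAAAAAAAAAAAAAAAAAAAAAAAAA  (64 'A')
Step 4: AAAAAAAAAAAAAAAAAAAAAAAAAAAAAAAAAAAAAAAAAAAAAAAAAAAAAAAAAAAAAAAAAAAAAAAAAAAAAAAAAAAAAAAAAAAAAAAAAAAAAAAAAAAAAAAAAAAAAAAAAAAAAAAAAAAAAAAAAAAAAAAAAAAAAAAAAAAAAAAAAAAAAAAAAAAAAAAAAAAAAAAAAAAAAAAAAAAAAAAAAAAAAAAAAAAAAAAAAAAAAAAAAAAAAAAAAAAAAAAAAAAAAAAAAAAAAAAA  (256 'A')


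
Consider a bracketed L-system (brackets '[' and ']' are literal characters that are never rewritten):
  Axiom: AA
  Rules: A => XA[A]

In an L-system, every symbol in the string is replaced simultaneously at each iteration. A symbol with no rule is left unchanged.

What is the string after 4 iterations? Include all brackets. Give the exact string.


Answer: XXXXA[A][XA[A]][XXA[A][XA[A]]][XXXA[A][XA[A]][XXA[A][XA[A]]]]XXXXA[A][XA[A]][XXA[A][XA[A]]][XXXA[A][XA[A]][XXA[A][XA[A]]]]

Derivation:
Step 0: AA
Step 1: XA[A]XA[A]
Step 2: XXA[A][XA[A]]XXA[A][XA[A]]
Step 3: XXXA[A][XA[A]][XXA[A][XA[A]]]XXXA[A][XA[A]][XXA[A][XA[A]]]
Step 4: XXXXA[A][XA[A]][XXA[A][XA[A]]][XXXA[A][XA[A]][XXA[A][XA[A]]]]XXXXA[A][XA[A]][XXA[A][XA[A]]][XXXA[A][XA[A]][XXA[A][XA[A]]]]


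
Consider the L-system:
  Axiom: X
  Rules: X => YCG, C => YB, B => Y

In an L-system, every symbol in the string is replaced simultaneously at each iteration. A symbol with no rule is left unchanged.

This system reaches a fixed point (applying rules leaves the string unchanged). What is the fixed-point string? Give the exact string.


Step 0: X
Step 1: YCG
Step 2: YYBG
Step 3: YYYG
Step 4: YYYG  (unchanged — fixed point at step 3)

Answer: YYYG


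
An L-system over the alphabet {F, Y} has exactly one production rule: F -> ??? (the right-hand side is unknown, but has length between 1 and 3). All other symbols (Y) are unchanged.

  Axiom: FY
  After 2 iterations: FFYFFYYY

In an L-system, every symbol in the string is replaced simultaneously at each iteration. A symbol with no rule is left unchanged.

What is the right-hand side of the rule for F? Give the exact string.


Trying F -> FFY:
  Step 0: FY
  Step 1: FFYY
  Step 2: FFYFFYYY
Matches the given result.

Answer: FFY


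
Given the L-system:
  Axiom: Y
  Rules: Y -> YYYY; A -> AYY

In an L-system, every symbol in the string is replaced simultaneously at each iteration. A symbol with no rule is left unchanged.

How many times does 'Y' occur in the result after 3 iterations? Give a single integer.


Answer: 64

Derivation:
Step 0: Y  (1 'Y')
Step 1: YYYY  (4 'Y')
Step 2: YYYYYYYYYYYYYYYY  (16 'Y')
Step 3: YYYYYYYYYYYYYYYYYYYYYYYYYYYYYYYYYYYYYYYYYYYYYYYYYYYYYYYYYYYYYYYY  (64 'Y')


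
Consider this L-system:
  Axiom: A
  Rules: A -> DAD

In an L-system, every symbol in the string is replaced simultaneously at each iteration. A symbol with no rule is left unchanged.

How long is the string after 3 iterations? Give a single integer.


Step 0: length = 1
Step 1: length = 3
Step 2: length = 5
Step 3: length = 7

Answer: 7


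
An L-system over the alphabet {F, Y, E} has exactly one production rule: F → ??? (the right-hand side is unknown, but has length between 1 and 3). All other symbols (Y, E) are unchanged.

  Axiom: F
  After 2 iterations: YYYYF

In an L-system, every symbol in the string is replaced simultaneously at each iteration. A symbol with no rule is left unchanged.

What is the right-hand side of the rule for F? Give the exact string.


Answer: YYF

Derivation:
Trying F → YYF:
  Step 0: F
  Step 1: YYF
  Step 2: YYYYF
Matches the given result.


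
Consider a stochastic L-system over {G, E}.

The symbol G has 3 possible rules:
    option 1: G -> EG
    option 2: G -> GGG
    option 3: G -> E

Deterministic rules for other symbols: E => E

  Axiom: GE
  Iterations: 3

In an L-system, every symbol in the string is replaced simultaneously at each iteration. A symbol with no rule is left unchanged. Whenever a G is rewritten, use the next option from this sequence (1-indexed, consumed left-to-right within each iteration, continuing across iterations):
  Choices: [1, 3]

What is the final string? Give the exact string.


Step 0: GE
Step 1: EGE  (used choices [1])
Step 2: EEE  (used choices [3])
Step 3: EEE  (used choices [])

Answer: EEE


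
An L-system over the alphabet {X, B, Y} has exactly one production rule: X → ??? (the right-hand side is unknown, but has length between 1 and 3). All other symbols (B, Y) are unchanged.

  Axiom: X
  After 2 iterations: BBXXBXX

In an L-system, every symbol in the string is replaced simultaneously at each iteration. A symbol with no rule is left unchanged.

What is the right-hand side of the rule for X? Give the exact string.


Trying X → BXX:
  Step 0: X
  Step 1: BXX
  Step 2: BBXXBXX
Matches the given result.

Answer: BXX


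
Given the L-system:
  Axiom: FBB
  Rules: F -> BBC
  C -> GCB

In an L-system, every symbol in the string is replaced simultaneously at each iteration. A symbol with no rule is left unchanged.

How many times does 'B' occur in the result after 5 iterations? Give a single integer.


Step 0: FBB  (2 'B')
Step 1: BBCBB  (4 'B')
Step 2: BBGCBBB  (5 'B')
Step 3: BBGGCBBBB  (6 'B')
Step 4: BBGGGCBBBBB  (7 'B')
Step 5: BBGGGGCBBBBBB  (8 'B')

Answer: 8


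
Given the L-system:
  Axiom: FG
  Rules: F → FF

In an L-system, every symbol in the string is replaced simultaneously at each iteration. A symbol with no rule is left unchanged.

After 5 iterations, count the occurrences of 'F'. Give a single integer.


Answer: 32

Derivation:
Step 0: FG  (1 'F')
Step 1: FFG  (2 'F')
Step 2: FFFFG  (4 'F')
Step 3: FFFFFFFFG  (8 'F')
Step 4: FFFFFFFFFFFFFFFFG  (16 'F')
Step 5: FFFFFFFFFFFFFFFFFFFFFFFFFFFFFFFFG  (32 'F')


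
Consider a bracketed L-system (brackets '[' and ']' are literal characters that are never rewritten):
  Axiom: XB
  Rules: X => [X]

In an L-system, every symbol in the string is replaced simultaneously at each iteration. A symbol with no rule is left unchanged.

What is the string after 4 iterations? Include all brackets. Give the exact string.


Step 0: XB
Step 1: [X]B
Step 2: [[X]]B
Step 3: [[[X]]]B
Step 4: [[[[X]]]]B

Answer: [[[[X]]]]B


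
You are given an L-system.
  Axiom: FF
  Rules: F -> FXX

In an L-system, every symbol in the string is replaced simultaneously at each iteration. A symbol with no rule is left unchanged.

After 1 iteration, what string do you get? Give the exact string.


Answer: FXXFXX

Derivation:
Step 0: FF
Step 1: FXXFXX


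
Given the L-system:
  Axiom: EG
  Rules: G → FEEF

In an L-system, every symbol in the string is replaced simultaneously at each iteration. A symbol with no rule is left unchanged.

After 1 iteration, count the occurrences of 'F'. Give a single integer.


Answer: 2

Derivation:
Step 0: EG  (0 'F')
Step 1: EFEEF  (2 'F')


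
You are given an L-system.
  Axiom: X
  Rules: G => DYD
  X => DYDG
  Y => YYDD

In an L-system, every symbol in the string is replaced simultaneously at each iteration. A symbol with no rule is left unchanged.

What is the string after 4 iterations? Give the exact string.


Answer: DYYDDYYDDDDYYDDYYDDDDDDDDYYDDYYDDDDD

Derivation:
Step 0: X
Step 1: DYDG
Step 2: DYYDDDDYD
Step 3: DYYDDYYDDDDDDYYDDD
Step 4: DYYDDYYDDDDYYDDYYDDDDDDDDYYDDYYDDDDD


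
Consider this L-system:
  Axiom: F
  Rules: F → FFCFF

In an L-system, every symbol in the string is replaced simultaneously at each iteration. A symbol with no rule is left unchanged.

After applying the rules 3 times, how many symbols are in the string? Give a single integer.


Step 0: length = 1
Step 1: length = 5
Step 2: length = 21
Step 3: length = 85

Answer: 85


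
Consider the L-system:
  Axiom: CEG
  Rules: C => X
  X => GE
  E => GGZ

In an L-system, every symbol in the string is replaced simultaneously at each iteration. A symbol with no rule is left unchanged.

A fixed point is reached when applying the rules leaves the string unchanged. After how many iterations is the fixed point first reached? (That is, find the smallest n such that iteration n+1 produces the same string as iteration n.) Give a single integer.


Answer: 3

Derivation:
Step 0: CEG
Step 1: XGGZG
Step 2: GEGGZG
Step 3: GGGZGGZG
Step 4: GGGZGGZG  (unchanged — fixed point at step 3)
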